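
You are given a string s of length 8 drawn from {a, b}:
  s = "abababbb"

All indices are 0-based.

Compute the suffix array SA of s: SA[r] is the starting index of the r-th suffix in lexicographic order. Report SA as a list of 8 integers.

[0, 2, 4, 7, 1, 3, 6, 5]

rank→(start, suffix):
  0 → (0, 'abababbb')
  1 → (2, 'ababbb')
  2 → (4, 'abbb')
  3 → (7, 'b')
  4 → (1, 'bababbb')
  5 → (3, 'babbb')
  6 → (6, 'bb')
  7 → (5, 'bbb')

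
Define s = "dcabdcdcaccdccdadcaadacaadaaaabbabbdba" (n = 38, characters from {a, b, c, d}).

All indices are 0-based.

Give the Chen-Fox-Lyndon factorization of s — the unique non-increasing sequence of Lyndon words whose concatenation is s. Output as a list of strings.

["d", "c", "abdcdcaccdccdadc", "aadac", "aad", "aaaabbabbdb", "a"]

emit factor 1: 'd' (i=0, period=1)
emit factor 2: 'c' (i=1, period=1)
emit factor 3: 'abdcdcaccdccdadc' (i=2, period=16)
emit factor 4: 'aadac' (i=18, period=5)
emit factor 5: 'aad' (i=23, period=3)
emit factor 6: 'aaaabbabbdb' (i=26, period=11)
emit factor 7: 'a' (i=37, period=1)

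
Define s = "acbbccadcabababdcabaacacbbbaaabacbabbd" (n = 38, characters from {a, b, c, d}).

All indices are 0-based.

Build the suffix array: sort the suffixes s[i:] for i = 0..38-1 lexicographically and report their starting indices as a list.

rank→(start, suffix):
  0 → (27, 'aaabacbabbd')
  1 → (28, 'aabacbabbd')
  2 → (19, 'aacacbbbaaabacbabbd')
  3 → (17, 'abaacacbbbaaabacbabbd')
  4 → (9, 'abababdcabaacacbbbaaabacbabbd')
  5 → (11, 'ababdcabaacacbbbaaabacbabbd')
  6 → (29, 'abacbabbd')
  7 → (34, 'abbd')
  8 → (13, 'abdcabaacacbbbaaabacbabbd')
  9 → (20, 'acacbbbaaabacbabbd')
  10 → (31, 'acbabbd')
  11 → (22, 'acbbbaaabacbabbd')
  12 → (0, 'acbbccadcabababdcabaacacbbbaaabacbabbd')
  13 → (6, 'adcabababdcabaacacbbbaaabacbabbd')
  14 → (26, 'baaabacbabbd')
  15 → (18, 'baacacbbbaaabacbabbd')
  16 → (10, 'bababdcabaacacbbbaaabacbabbd')
  17 → (33, 'babbd')
  18 → (12, 'babdcabaacacbbbaaabacbabbd')
  19 → (30, 'bacbabbd')
  20 → (25, 'bbaaabacbabbd')
  21 → (24, 'bbbaaabacbabbd')
  22 → (2, 'bbccadcabababdcabaacacbbbaaabacbabbd')
  23 → (35, 'bbd')
  24 → (3, 'bccadcabababdcabaacacbbbaaabacbabbd')
  25 → (36, 'bd')
  26 → (14, 'bdcabaacacbbbaaabacbabbd')
  27 → (16, 'cabaacacbbbaaabacbabbd')
  28 → (8, 'cabababdcabaacacbbbaaabacbabbd')
  29 → (21, 'cacbbbaaabacbabbd')
  30 → (5, 'cadcabababdcabaacacbbbaaabacbabbd')
  31 → (32, 'cbabbd')
  32 → (23, 'cbbbaaabacbabbd')
  33 → (1, 'cbbccadcabababdcabaacacbbbaaabacbabbd')
  34 → (4, 'ccadcabababdcabaacacbbbaaabacbabbd')
  35 → (37, 'd')
  36 → (15, 'dcabaacacbbbaaabacbabbd')
  37 → (7, 'dcabababdcabaacacbbbaaabacbabbd')

[27, 28, 19, 17, 9, 11, 29, 34, 13, 20, 31, 22, 0, 6, 26, 18, 10, 33, 12, 30, 25, 24, 2, 35, 3, 36, 14, 16, 8, 21, 5, 32, 23, 1, 4, 37, 15, 7]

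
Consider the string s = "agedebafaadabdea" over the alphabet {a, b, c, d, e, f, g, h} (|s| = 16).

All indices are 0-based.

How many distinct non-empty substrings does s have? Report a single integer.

rank→(start, suffix):
  0 → (15, 'a')
  1 → (8, 'aadabdea')
  2 → (11, 'abdea')
  3 → (9, 'adabdea')
  4 → (6, 'afaadabdea')
  5 → (0, 'agedebafaadabdea')
  6 → (5, 'bafaadabdea')
  7 → (12, 'bdea')
  8 → (10, 'dabdea')
  9 → (13, 'dea')
  10 → (3, 'debafaadabdea')
  11 → (14, 'ea')
  12 → (4, 'ebafaadabdea')
  13 → (2, 'edebafaadabdea')
  14 → (7, 'faadabdea')
  15 → (1, 'gedebafaadabdea')

SA = [15, 8, 11, 9, 6, 0, 5, 12, 10, 13, 3, 14, 4, 2, 7, 1]
rank  pair      lcp
   1  s[15:],s[8:]  1  'a'
   2  s[8:],s[11:]  1  'a'
   3  s[11:],s[9:]  1  'a'
   4  s[9:],s[6:]  1  'a'
   5  s[6:],s[0:]  1  'a'
   6  s[0:],s[5:]  0  ''
   7  s[5:],s[12:]  1  'b'
   8  s[12:],s[10:]  0  ''
   9  s[10:],s[13:]  1  'd'
  10  s[13:],s[3:]  2  'de'
  11  s[3:],s[14:]  0  ''
  12  s[14:],s[4:]  1  'e'
  13  s[4:],s[2:]  1  'e'
  14  s[2:],s[7:]  0  ''
  15  s[7:],s[1:]  0  ''

n(n+1)/2 = 16·17/2 = 136
Σ LCP = 0 + 1 + 1 + 1 + 1 + 1 + 0 + 1 + 0 + 1 + 2 + 0 + 1 + 1 + 0 + 0 = 11
distinct = 136 − 11 = 125

125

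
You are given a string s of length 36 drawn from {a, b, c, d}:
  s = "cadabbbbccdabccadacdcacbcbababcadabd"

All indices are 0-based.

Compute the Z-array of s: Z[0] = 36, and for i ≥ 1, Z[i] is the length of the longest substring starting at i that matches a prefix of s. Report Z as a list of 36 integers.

[36, 0, 0, 0, 0, 0, 0, 0, 1, 1, 0, 0, 0, 1, 4, 0, 0, 0, 1, 0, 2, 0, 1, 0, 1, 0, 0, 0, 0, 0, 5, 0, 0, 0, 0, 0]

Z[0]=36
i=1: i≥r, start 0; Z[1]=0
i=2: i≥r, start 0; Z[2]=0
i=3: i≥r, start 0; Z[3]=0
i=4: i≥r, start 0; Z[4]=0
i=5: i≥r, start 0; Z[5]=0
i=6: i≥r, start 0; Z[6]=0
i=7: i≥r, start 0; Z[7]=0
i=8: i≥r, start 0; Z[8]=1 extend→box=[8,9)
i=9: i≥r, start 0; Z[9]=1 extend→box=[9,10)
i=10: i≥r, start 0; Z[10]=0
i=11: i≥r, start 0; Z[11]=0
i=12: i≥r, start 0; Z[12]=0
i=13: i≥r, start 0; Z[13]=1 extend→box=[13,14)
i=14: i≥r, start 0; Z[14]=4 extend→box=[14,18)
i=15: min(r-i=3, Z[1]=0)=0; Z[15]=0
i=16: min(r-i=2, Z[2]=0)=0; Z[16]=0
i=17: min(r-i=1, Z[3]=0)=0; Z[17]=0
i=18: i≥r, start 0; Z[18]=1 extend→box=[18,19)
i=19: i≥r, start 0; Z[19]=0
i=20: i≥r, start 0; Z[20]=2 extend→box=[20,22)
i=21: min(r-i=1, Z[1]=0)=0; Z[21]=0
i=22: i≥r, start 0; Z[22]=1 extend→box=[22,23)
i=23: i≥r, start 0; Z[23]=0
i=24: i≥r, start 0; Z[24]=1 extend→box=[24,25)
i=25: i≥r, start 0; Z[25]=0
i=26: i≥r, start 0; Z[26]=0
i=27: i≥r, start 0; Z[27]=0
i=28: i≥r, start 0; Z[28]=0
i=29: i≥r, start 0; Z[29]=0
i=30: i≥r, start 0; Z[30]=5 extend→box=[30,35)
i=31: min(r-i=4, Z[1]=0)=0; Z[31]=0
i=32: min(r-i=3, Z[2]=0)=0; Z[32]=0
i=33: min(r-i=2, Z[3]=0)=0; Z[33]=0
i=34: min(r-i=1, Z[4]=0)=0; Z[34]=0
i=35: i≥r, start 0; Z[35]=0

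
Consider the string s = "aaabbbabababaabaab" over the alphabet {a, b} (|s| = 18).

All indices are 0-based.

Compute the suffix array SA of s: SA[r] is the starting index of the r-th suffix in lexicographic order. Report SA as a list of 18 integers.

[0, 15, 12, 1, 16, 13, 10, 8, 6, 2, 17, 14, 11, 9, 7, 5, 4, 3]

sorted suffixes:
  #0 SA[0]=0  'aaabbbabababaabaab'
  #1 SA[1]=15  'aab'
  #2 SA[2]=12  'aabaab'
  #3 SA[3]=1  'aabbbabababaabaab'
  #4 SA[4]=16  'ab'
  #5 SA[5]=13  'abaab'
  #6 SA[6]=10  'abaabaab'
  #7 SA[7]=8  'ababaabaab'
  #8 SA[8]=6  'abababaabaab'
  #9 SA[9]=2  'abbbabababaabaab'
  #10 SA[10]=17  'b'
  #11 SA[11]=14  'baab'
  #12 SA[12]=11  'baabaab'
  #13 SA[13]=9  'babaabaab'
  #14 SA[14]=7  'bababaabaab'
  #15 SA[15]=5  'babababaabaab'
  #16 SA[16]=4  'bbabababaabaab'
  #17 SA[17]=3  'bbbabababaabaab'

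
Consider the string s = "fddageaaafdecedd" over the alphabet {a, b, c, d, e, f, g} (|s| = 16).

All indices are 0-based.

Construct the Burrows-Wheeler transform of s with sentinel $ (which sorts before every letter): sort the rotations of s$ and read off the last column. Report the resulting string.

rank  rotation           last
    0  $fddageaaafdecedd  d
    1  aaafdecedd$fddage  e
    2  aafdecedd$fddagea  a
    3  afdecedd$fddageaa  a
    4  ageaaafdecedd$fdd  d
    5  cedd$fddageaaafde  e
    6  d$fddageaaafdeced  d
    7  dageaaafdecedd$fd  d
    8  dd$fddageaaafdece  e
    9  ddageaaafdecedd$f  f
   10  decedd$fddageaaaf  f
   11  eaaafdecedd$fddag  g
   12  ecedd$fddageaaafd  d
   13  edd$fddageaaafdec  c
   14  fddageaaafdecedd$  $
   15  fdecedd$fddageaaa  a
   16  geaaafdecedd$fdda  a

deaadeddeffgdc$aa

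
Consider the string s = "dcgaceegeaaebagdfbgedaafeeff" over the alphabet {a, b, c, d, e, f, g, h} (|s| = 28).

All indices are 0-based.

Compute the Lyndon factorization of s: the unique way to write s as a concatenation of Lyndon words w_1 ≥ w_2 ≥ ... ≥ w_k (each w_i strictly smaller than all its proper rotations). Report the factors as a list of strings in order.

["d", "cg", "aceege", "aaebagdfbgedaafeeff"]

emit factor 1: 'd' (i=0, period=1)
emit factor 2: 'cg' (i=1, period=2)
emit factor 3: 'aceege' (i=3, period=6)
emit factor 4: 'aaebagdfbgedaafeeff' (i=9, period=19)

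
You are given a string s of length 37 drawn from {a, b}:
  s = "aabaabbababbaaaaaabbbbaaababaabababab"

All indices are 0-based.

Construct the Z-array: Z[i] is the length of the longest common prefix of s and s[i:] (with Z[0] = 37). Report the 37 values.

Z[0]=37
i=1: fresh scan; Z[1]=1 scan→box=[1,2)
i=2: fresh scan; Z[2]=0
i=3: fresh scan; Z[3]=3 scan→box=[3,6)
i=4: min(r-i=2, Z[1]=1)=1; Z[4]=1
i=5: min(r-i=1, Z[2]=0)=0; Z[5]=0
i=6: fresh scan; Z[6]=0
i=7: fresh scan; Z[7]=1 scan→box=[7,8)
i=8: fresh scan; Z[8]=0
i=9: fresh scan; Z[9]=1 scan→box=[9,10)
i=10: fresh scan; Z[10]=0
i=11: fresh scan; Z[11]=0
i=12: fresh scan; Z[12]=2 scan→box=[12,14)
i=13: min(r-i=1, Z[1]=1)=1; Z[13]=2 scan→box=[13,15)
i=14: min(r-i=1, Z[1]=1)=1; Z[14]=2 scan→box=[14,16)
i=15: min(r-i=1, Z[1]=1)=1; Z[15]=2 scan→box=[15,17)
i=16: min(r-i=1, Z[1]=1)=1; Z[16]=3 scan→box=[16,19)
i=17: min(r-i=2, Z[1]=1)=1; Z[17]=1
i=18: min(r-i=1, Z[2]=0)=0; Z[18]=0
i=19: fresh scan; Z[19]=0
i=20: fresh scan; Z[20]=0
i=21: fresh scan; Z[21]=0
i=22: fresh scan; Z[22]=2 scan→box=[22,24)
i=23: min(r-i=1, Z[1]=1)=1; Z[23]=4 scan→box=[23,27)
i=24: min(r-i=3, Z[1]=1)=1; Z[24]=1
i=25: min(r-i=2, Z[2]=0)=0; Z[25]=0
i=26: min(r-i=1, Z[3]=3)=1; Z[26]=1
i=27: fresh scan; Z[27]=0
i=28: fresh scan; Z[28]=4 scan→box=[28,32)
i=29: min(r-i=3, Z[1]=1)=1; Z[29]=1
i=30: min(r-i=2, Z[2]=0)=0; Z[30]=0
i=31: min(r-i=1, Z[3]=3)=1; Z[31]=1
i=32: fresh scan; Z[32]=0
i=33: fresh scan; Z[33]=1 scan→box=[33,34)
i=34: fresh scan; Z[34]=0
i=35: fresh scan; Z[35]=1 scan→box=[35,36)
i=36: fresh scan; Z[36]=0

[37, 1, 0, 3, 1, 0, 0, 1, 0, 1, 0, 0, 2, 2, 2, 2, 3, 1, 0, 0, 0, 0, 2, 4, 1, 0, 1, 0, 4, 1, 0, 1, 0, 1, 0, 1, 0]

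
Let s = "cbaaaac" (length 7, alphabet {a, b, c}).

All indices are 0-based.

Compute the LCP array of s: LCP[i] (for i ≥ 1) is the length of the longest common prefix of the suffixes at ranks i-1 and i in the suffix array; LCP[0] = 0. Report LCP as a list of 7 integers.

[0, 3, 2, 1, 0, 0, 1]

sorted suffixes:
  #0 SA[0]=2  'aaaac'
  #1 SA[1]=3  'aaac'
  #2 SA[2]=4  'aac'
  #3 SA[3]=5  'ac'
  #4 SA[4]=1  'baaaac'
  #5 SA[5]=6  'c'
  #6 SA[6]=0  'cbaaaac'

SA = [2, 3, 4, 5, 1, 6, 0]
i: (SA[i-1],SA[i]) lcp shared
  1: (2,3) 3 'aaa'
  2: (3,4) 2 'aa'
  3: (4,5) 1 'a'
  4: (5,1) 0 ''
  5: (1,6) 0 ''
  6: (6,0) 1 'c'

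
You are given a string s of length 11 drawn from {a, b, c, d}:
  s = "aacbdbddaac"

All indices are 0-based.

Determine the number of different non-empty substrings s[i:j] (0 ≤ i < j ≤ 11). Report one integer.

55

rank | idx | suffix
   0 |   8 | aac
   1 |   0 | aacbdbddaac
   2 |   9 | ac
   3 |   1 | acbdbddaac
   4 |   3 | bdbddaac
   5 |   5 | bddaac
   6 |  10 | c
   7 |   2 | cbdbddaac
   8 |   7 | daac
   9 |   4 | dbddaac
  10 |   6 | ddaac

SA = [8, 0, 9, 1, 3, 5, 10, 2, 7, 4, 6]
[i] adj suffixes → lcp
  [1] 8/0 → 3 ('aac')
  [2] 0/9 → 1 ('a')
  [3] 9/1 → 2 ('ac')
  [4] 1/3 → 0 ('')
  [5] 3/5 → 2 ('bd')
  [6] 5/10 → 0 ('')
  [7] 10/2 → 1 ('c')
  [8] 2/7 → 0 ('')
  [9] 7/4 → 1 ('d')
  [10] 4/6 → 1 ('d')

n(n+1)/2 = 11·12/2 = 66
Σ LCP = 0 + 3 + 1 + 2 + 0 + 2 + 0 + 1 + 0 + 1 + 1 = 11
distinct = 66 − 11 = 55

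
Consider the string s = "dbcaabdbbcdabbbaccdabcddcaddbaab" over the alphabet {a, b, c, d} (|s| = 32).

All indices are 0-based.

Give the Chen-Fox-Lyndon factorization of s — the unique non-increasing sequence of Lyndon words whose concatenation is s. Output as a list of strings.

emit factor 1: 'd' (i=0, period=1)
emit factor 2: 'bc' (i=1, period=2)
emit factor 3: 'aabdbbcdabbbaccdabcddcaddb' (i=3, period=26)
emit factor 4: 'aab' (i=29, period=3)

["d", "bc", "aabdbbcdabbbaccdabcddcaddb", "aab"]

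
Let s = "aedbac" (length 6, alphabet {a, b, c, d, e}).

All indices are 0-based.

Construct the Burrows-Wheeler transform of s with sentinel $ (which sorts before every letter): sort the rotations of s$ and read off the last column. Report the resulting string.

cb$daea

rank  rotation last
    0  $aedbac  c
    1  ac$aedb  b
    2  aedbac$  $
    3  bac$aed  d
    4  c$aedba  a
    5  dbac$ae  e
    6  edbac$a  a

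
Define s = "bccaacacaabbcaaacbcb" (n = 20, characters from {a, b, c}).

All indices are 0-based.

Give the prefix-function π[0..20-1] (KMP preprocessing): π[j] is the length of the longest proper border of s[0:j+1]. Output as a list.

π[0] = 0
j=1 s[j]='c': π[1]=0 (border '')
j=2 s[j]='c': π[2]=0 (border '')
j=3 s[j]='a': π[3]=0 (border '')
j=4 s[j]='a': π[4]=0 (border '')
j=5 s[j]='c': π[5]=0 (border '')
j=6 s[j]='a': π[6]=0 (border '')
j=7 s[j]='c': π[7]=0 (border '')
j=8 s[j]='a': π[8]=0 (border '')
j=9 s[j]='a': π[9]=0 (border '')
j=10 s[j]='b': π[10]=1 (border 'b')
j=11 s[j]='b': k: 1→0; π[11]=1 (border 'b')
j=12 s[j]='c': π[12]=2 (border 'bc')
j=13 s[j]='a': k: 2→0; π[13]=0 (border '')
j=14 s[j]='a': π[14]=0 (border '')
j=15 s[j]='a': π[15]=0 (border '')
j=16 s[j]='c': π[16]=0 (border '')
j=17 s[j]='b': π[17]=1 (border 'b')
j=18 s[j]='c': π[18]=2 (border 'bc')
j=19 s[j]='b': k: 2→0; π[19]=1 (border 'b')

[0, 0, 0, 0, 0, 0, 0, 0, 0, 0, 1, 1, 2, 0, 0, 0, 0, 1, 2, 1]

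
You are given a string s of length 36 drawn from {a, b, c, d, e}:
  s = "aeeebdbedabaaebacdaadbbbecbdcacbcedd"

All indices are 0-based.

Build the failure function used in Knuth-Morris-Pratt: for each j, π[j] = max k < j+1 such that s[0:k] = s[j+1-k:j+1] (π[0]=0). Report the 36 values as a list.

[0, 0, 0, 0, 0, 0, 0, 0, 0, 1, 0, 1, 1, 2, 0, 1, 0, 0, 1, 1, 0, 0, 0, 0, 0, 0, 0, 0, 0, 1, 0, 0, 0, 0, 0, 0]

π[0] = 0
j=1 s[j]='e': π[1]=0 (border '')
j=2 s[j]='e': π[2]=0 (border '')
j=3 s[j]='e': π[3]=0 (border '')
j=4 s[j]='b': π[4]=0 (border '')
j=5 s[j]='d': π[5]=0 (border '')
j=6 s[j]='b': π[6]=0 (border '')
j=7 s[j]='e': π[7]=0 (border '')
j=8 s[j]='d': π[8]=0 (border '')
j=9 s[j]='a': π[9]=1 (border 'a')
j=10 s[j]='b': k: 1→0; π[10]=0 (border '')
j=11 s[j]='a': π[11]=1 (border 'a')
j=12 s[j]='a': k: 1→0; π[12]=1 (border 'a')
j=13 s[j]='e': π[13]=2 (border 'ae')
j=14 s[j]='b': k: 2→0; π[14]=0 (border '')
j=15 s[j]='a': π[15]=1 (border 'a')
j=16 s[j]='c': k: 1→0; π[16]=0 (border '')
j=17 s[j]='d': π[17]=0 (border '')
j=18 s[j]='a': π[18]=1 (border 'a')
j=19 s[j]='a': k: 1→0; π[19]=1 (border 'a')
j=20 s[j]='d': k: 1→0; π[20]=0 (border '')
j=21 s[j]='b': π[21]=0 (border '')
j=22 s[j]='b': π[22]=0 (border '')
j=23 s[j]='b': π[23]=0 (border '')
j=24 s[j]='e': π[24]=0 (border '')
j=25 s[j]='c': π[25]=0 (border '')
j=26 s[j]='b': π[26]=0 (border '')
j=27 s[j]='d': π[27]=0 (border '')
j=28 s[j]='c': π[28]=0 (border '')
j=29 s[j]='a': π[29]=1 (border 'a')
j=30 s[j]='c': k: 1→0; π[30]=0 (border '')
j=31 s[j]='b': π[31]=0 (border '')
j=32 s[j]='c': π[32]=0 (border '')
j=33 s[j]='e': π[33]=0 (border '')
j=34 s[j]='d': π[34]=0 (border '')
j=35 s[j]='d': π[35]=0 (border '')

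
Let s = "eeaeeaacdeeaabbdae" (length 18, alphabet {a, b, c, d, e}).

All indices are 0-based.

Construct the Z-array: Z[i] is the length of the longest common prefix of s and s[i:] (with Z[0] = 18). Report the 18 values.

Z[0]=18
i=1: fresh scan; Z[1]=1 grow→box=[1,2)
i=2: fresh scan; Z[2]=0
i=3: fresh scan; Z[3]=3 grow→box=[3,6)
i=4: min(r-i=2, Z[1]=1)=1; Z[4]=1
i=5: min(r-i=1, Z[2]=0)=0; Z[5]=0
i=6: fresh scan; Z[6]=0
i=7: fresh scan; Z[7]=0
i=8: fresh scan; Z[8]=0
i=9: fresh scan; Z[9]=3 grow→box=[9,12)
i=10: min(r-i=2, Z[1]=1)=1; Z[10]=1
i=11: min(r-i=1, Z[2]=0)=0; Z[11]=0
i=12: fresh scan; Z[12]=0
i=13: fresh scan; Z[13]=0
i=14: fresh scan; Z[14]=0
i=15: fresh scan; Z[15]=0
i=16: fresh scan; Z[16]=0
i=17: fresh scan; Z[17]=1 grow→box=[17,18)

[18, 1, 0, 3, 1, 0, 0, 0, 0, 3, 1, 0, 0, 0, 0, 0, 0, 1]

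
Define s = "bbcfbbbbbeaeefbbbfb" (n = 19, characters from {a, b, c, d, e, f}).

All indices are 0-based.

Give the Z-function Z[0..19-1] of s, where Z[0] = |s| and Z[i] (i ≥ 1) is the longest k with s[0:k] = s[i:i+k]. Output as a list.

[19, 1, 0, 0, 2, 2, 2, 2, 1, 0, 0, 0, 0, 0, 2, 2, 1, 0, 1]

Z[0]=19
i=1: i≥r, start 0; Z[1]=1 scan→box=[1,2)
i=2: i≥r, start 0; Z[2]=0
i=3: i≥r, start 0; Z[3]=0
i=4: i≥r, start 0; Z[4]=2 scan→box=[4,6)
i=5: min(r-i=1, Z[1]=1)=1; Z[5]=2 scan→box=[5,7)
i=6: min(r-i=1, Z[1]=1)=1; Z[6]=2 scan→box=[6,8)
i=7: min(r-i=1, Z[1]=1)=1; Z[7]=2 scan→box=[7,9)
i=8: min(r-i=1, Z[1]=1)=1; Z[8]=1
i=9: i≥r, start 0; Z[9]=0
i=10: i≥r, start 0; Z[10]=0
i=11: i≥r, start 0; Z[11]=0
i=12: i≥r, start 0; Z[12]=0
i=13: i≥r, start 0; Z[13]=0
i=14: i≥r, start 0; Z[14]=2 scan→box=[14,16)
i=15: min(r-i=1, Z[1]=1)=1; Z[15]=2 scan→box=[15,17)
i=16: min(r-i=1, Z[1]=1)=1; Z[16]=1
i=17: i≥r, start 0; Z[17]=0
i=18: i≥r, start 0; Z[18]=1 scan→box=[18,19)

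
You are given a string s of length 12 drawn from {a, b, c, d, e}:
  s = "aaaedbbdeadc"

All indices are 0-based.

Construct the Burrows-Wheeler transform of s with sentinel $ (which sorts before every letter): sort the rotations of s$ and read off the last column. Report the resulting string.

c$aeadbdeabda

rank  rotation       last
    0  $aaaedbbdeadc  c
    1  aaaedbbdeadc$  $
    2  aaedbbdeadc$a  a
    3  adc$aaaedbbde  e
    4  aedbbdeadc$aa  a
    5  bbdeadc$aaaed  d
    6  bdeadc$aaaedb  b
    7  c$aaaedbbdead  d
    8  dbbdeadc$aaae  e
    9  dc$aaaedbbdea  a
   10  deadc$aaaedbb  b
   11  eadc$aaaedbbd  d
   12  edbbdeadc$aaa  a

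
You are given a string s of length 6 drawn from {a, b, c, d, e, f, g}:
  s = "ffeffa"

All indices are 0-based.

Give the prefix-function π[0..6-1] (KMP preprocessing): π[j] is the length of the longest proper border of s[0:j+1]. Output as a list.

[0, 1, 0, 1, 2, 0]

π[0] = 0
j=1 s[j]='f': π[1]=1 (border 'f')
j=2 s[j]='e': k: 1→0; π[2]=0 (border '')
j=3 s[j]='f': π[3]=1 (border 'f')
j=4 s[j]='f': π[4]=2 (border 'ff')
j=5 s[j]='a': k: 2→1→0; π[5]=0 (border '')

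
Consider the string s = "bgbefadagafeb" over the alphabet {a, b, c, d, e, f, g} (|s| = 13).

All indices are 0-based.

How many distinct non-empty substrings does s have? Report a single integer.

84

rank | idx | suffix
   0 |   5 | adagafeb
   1 |   9 | afeb
   2 |   7 | agafeb
   3 |  12 | b
   4 |   2 | befadagafeb
   5 |   0 | bgbefadagafeb
   6 |   6 | dagafeb
   7 |  11 | eb
   8 |   3 | efadagafeb
   9 |   4 | fadagafeb
  10 |  10 | feb
  11 |   8 | gafeb
  12 |   1 | gbefadagafeb

SA = [5, 9, 7, 12, 2, 0, 6, 11, 3, 4, 10, 8, 1]
i: (SA[i-1],SA[i]) lcp shared
  1: (5,9) 1 'a'
  2: (9,7) 1 'a'
  3: (7,12) 0 ''
  4: (12,2) 1 'b'
  5: (2,0) 1 'b'
  6: (0,6) 0 ''
  7: (6,11) 0 ''
  8: (11,3) 1 'e'
  9: (3,4) 0 ''
  10: (4,10) 1 'f'
  11: (10,8) 0 ''
  12: (8,1) 1 'g'

n(n+1)/2 = 13·14/2 = 91
Σ LCP = 0 + 1 + 1 + 0 + 1 + 1 + 0 + 0 + 1 + 0 + 1 + 0 + 1 = 7
distinct = 91 − 7 = 84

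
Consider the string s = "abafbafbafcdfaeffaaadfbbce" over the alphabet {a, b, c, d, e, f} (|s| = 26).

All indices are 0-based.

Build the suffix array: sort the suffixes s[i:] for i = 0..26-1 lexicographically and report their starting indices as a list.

rank | idx | suffix
   0 |  17 | aaadfbbce
   1 |  18 | aadfbbce
   2 |   0 | abafbafbafcdfaeffaaadfbbce
   3 |  19 | adfbbce
   4 |  13 | aeffaaadfbbce
   5 |   2 | afbafbafcdfaeffaaadfbbce
   6 |   5 | afbafcdfaeffaaadfbbce
   7 |   8 | afcdfaeffaaadfbbce
   8 |   1 | bafbafbafcdfaeffaaadfbbce
   9 |   4 | bafbafcdfaeffaaadfbbce
  10 |   7 | bafcdfaeffaaadfbbce
  11 |  22 | bbce
  12 |  23 | bce
  13 |  10 | cdfaeffaaadfbbce
  14 |  24 | ce
  15 |  11 | dfaeffaaadfbbce
  16 |  20 | dfbbce
  17 |  25 | e
  18 |  14 | effaaadfbbce
  19 |  16 | faaadfbbce
  20 |  12 | faeffaaadfbbce
  21 |   3 | fbafbafcdfaeffaaadfbbce
  22 |   6 | fbafcdfaeffaaadfbbce
  23 |  21 | fbbce
  24 |   9 | fcdfaeffaaadfbbce
  25 |  15 | ffaaadfbbce

[17, 18, 0, 19, 13, 2, 5, 8, 1, 4, 7, 22, 23, 10, 24, 11, 20, 25, 14, 16, 12, 3, 6, 21, 9, 15]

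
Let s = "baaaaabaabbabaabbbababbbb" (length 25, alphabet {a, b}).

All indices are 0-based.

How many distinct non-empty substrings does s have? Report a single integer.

rank→(start, suffix):
  0 → (1, 'aaaaabaabbabaabbbababbbb')
  1 → (2, 'aaaabaabbabaabbbababbbb')
  2 → (3, 'aaabaabbabaabbbababbbb')
  3 → (4, 'aabaabbabaabbbababbbb')
  4 → (7, 'aabbabaabbbababbbb')
  5 → (13, 'aabbbababbbb')
  6 → (5, 'abaabbabaabbbababbbb')
  7 → (11, 'abaabbbababbbb')
  8 → (18, 'ababbbb')
  9 → (8, 'abbabaabbbababbbb')
  10 → (14, 'abbbababbbb')
  11 → (20, 'abbbb')
  12 → (24, 'b')
  13 → (0, 'baaaaabaabbabaabbbababbbb')
  14 → (6, 'baabbabaabbbababbbb')
  15 → (12, 'baabbbababbbb')
  16 → (10, 'babaabbbababbbb')
  17 → (17, 'bababbbb')
  18 → (19, 'babbbb')
  19 → (23, 'bb')
  20 → (9, 'bbabaabbbababbbb')
  21 → (16, 'bbababbbb')
  22 → (22, 'bbb')
  23 → (15, 'bbbababbbb')
  24 → (21, 'bbbb')

SA = [1, 2, 3, 4, 7, 13, 5, 11, 18, 8, 14, 20, 24, 0, 6, 12, 10, 17, 19, 23, 9, 16, 22, 15, 21]
[i] adj suffixes → lcp
  [1] 1/2 → 4 ('aaaa')
  [2] 2/3 → 3 ('aaa')
  [3] 3/4 → 2 ('aa')
  [4] 4/7 → 3 ('aab')
  [5] 7/13 → 4 ('aabb')
  [6] 13/5 → 1 ('a')
  [7] 5/11 → 6 ('abaabb')
  [8] 11/18 → 3 ('aba')
  [9] 18/8 → 2 ('ab')
  [10] 8/14 → 3 ('abb')
  [11] 14/20 → 4 ('abbb')
  [12] 20/24 → 0 ('')
  [13] 24/0 → 1 ('b')
  [14] 0/6 → 3 ('baa')
  [15] 6/12 → 5 ('baabb')
  [16] 12/10 → 2 ('ba')
  [17] 10/17 → 4 ('baba')
  [18] 17/19 → 3 ('bab')
  [19] 19/23 → 1 ('b')
  [20] 23/9 → 2 ('bb')
  [21] 9/16 → 5 ('bbaba')
  [22] 16/22 → 2 ('bb')
  [23] 22/15 → 3 ('bbb')
  [24] 15/21 → 3 ('bbb')

n(n+1)/2 = 25·26/2 = 325
Σ LCP = 0 + 4 + 3 + 2 + 3 + 4 + 1 + 6 + 3 + 2 + 3 + 4 + 0 + 1 + 3 + 5 + 2 + 4 + 3 + 1 + 2 + 5 + 2 + 3 + 3 = 69
distinct = 325 − 69 = 256

256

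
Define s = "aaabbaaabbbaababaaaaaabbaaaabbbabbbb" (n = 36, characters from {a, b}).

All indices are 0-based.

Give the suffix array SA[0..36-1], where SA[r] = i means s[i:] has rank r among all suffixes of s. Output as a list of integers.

rank | idx | suffix
   0 |  16 | aaaaaabbaaaabbbabbbb
   1 |  17 | aaaaabbaaaabbbabbbb
   2 |  18 | aaaabbaaaabbbabbbb
   3 |  24 | aaaabbbabbbb
   4 |  19 | aaabbaaaabbbabbbb
   5 |   0 | aaabbaaabbbaababaaaaaabbaaaabbbabbbb
   6 |   5 | aaabbbaababaaaaaabbaaaabbbabbbb
   7 |  25 | aaabbbabbbb
   8 |  11 | aababaaaaaabbaaaabbbabbbb
   9 |  20 | aabbaaaabbbabbbb
  10 |   1 | aabbaaabbbaababaaaaaabbaaaabbbabbbb
  11 |   6 | aabbbaababaaaaaabbaaaabbbabbbb
  12 |  26 | aabbbabbbb
  13 |  14 | abaaaaaabbaaaabbbabbbb
  14 |  12 | ababaaaaaabbaaaabbbabbbb
  15 |  21 | abbaaaabbbabbbb
  16 |   2 | abbaaabbbaababaaaaaabbaaaabbbabbbb
  17 |   7 | abbbaababaaaaaabbaaaabbbabbbb
  18 |  27 | abbbabbbb
  19 |  31 | abbbb
  20 |  35 | b
  21 |  15 | baaaaaabbaaaabbbabbbb
  22 |  23 | baaaabbbabbbb
  23 |   4 | baaabbbaababaaaaaabbaaaabbbabbbb
  24 |  10 | baababaaaaaabbaaaabbbabbbb
  25 |  13 | babaaaaaabbaaaabbbabbbb
  26 |  30 | babbbb
  27 |  34 | bb
  28 |  22 | bbaaaabbbabbbb
  29 |   3 | bbaaabbbaababaaaaaabbaaaabbbabbbb
  30 |   9 | bbaababaaaaaabbaaaabbbabbbb
  31 |  29 | bbabbbb
  32 |  33 | bbb
  33 |   8 | bbbaababaaaaaabbaaaabbbabbbb
  34 |  28 | bbbabbbb
  35 |  32 | bbbb

[16, 17, 18, 24, 19, 0, 5, 25, 11, 20, 1, 6, 26, 14, 12, 21, 2, 7, 27, 31, 35, 15, 23, 4, 10, 13, 30, 34, 22, 3, 9, 29, 33, 8, 28, 32]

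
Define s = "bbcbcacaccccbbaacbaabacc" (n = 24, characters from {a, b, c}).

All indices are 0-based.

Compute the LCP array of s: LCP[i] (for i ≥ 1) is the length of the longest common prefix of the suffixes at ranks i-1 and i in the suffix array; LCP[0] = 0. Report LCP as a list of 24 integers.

sorted suffixes:
  #0 SA[0]=18  'aabacc'
  #1 SA[1]=14  'aacbaabacc'
  #2 SA[2]=19  'abacc'
  #3 SA[3]=5  'acaccccbbaacbaabacc'
  #4 SA[4]=15  'acbaabacc'
  #5 SA[5]=21  'acc'
  #6 SA[6]=7  'accccbbaacbaabacc'
  #7 SA[7]=17  'baabacc'
  #8 SA[8]=13  'baacbaabacc'
  #9 SA[9]=20  'bacc'
  #10 SA[10]=12  'bbaacbaabacc'
  #11 SA[11]=0  'bbcbcacaccccbbaacbaabacc'
  #12 SA[12]=3  'bcacaccccbbaacbaabacc'
  #13 SA[13]=1  'bcbcacaccccbbaacbaabacc'
  #14 SA[14]=23  'c'
  #15 SA[15]=4  'cacaccccbbaacbaabacc'
  #16 SA[16]=6  'caccccbbaacbaabacc'
  #17 SA[17]=16  'cbaabacc'
  #18 SA[18]=11  'cbbaacbaabacc'
  #19 SA[19]=2  'cbcacaccccbbaacbaabacc'
  #20 SA[20]=22  'cc'
  #21 SA[21]=10  'ccbbaacbaabacc'
  #22 SA[22]=9  'cccbbaacbaabacc'
  #23 SA[23]=8  'ccccbbaacbaabacc'

SA = [18, 14, 19, 5, 15, 21, 7, 17, 13, 20, 12, 0, 3, 1, 23, 4, 6, 16, 11, 2, 22, 10, 9, 8]
rank  pair      lcp
   1  s[18:],s[14:]  2  'aa'
   2  s[14:],s[19:]  1  'a'
   3  s[19:],s[5:]  1  'a'
   4  s[5:],s[15:]  2  'ac'
   5  s[15:],s[21:]  2  'ac'
   6  s[21:],s[7:]  3  'acc'
   7  s[7:],s[17:]  0  ''
   8  s[17:],s[13:]  3  'baa'
   9  s[13:],s[20:]  2  'ba'
  10  s[20:],s[12:]  1  'b'
  11  s[12:],s[0:]  2  'bb'
  12  s[0:],s[3:]  1  'b'
  13  s[3:],s[1:]  2  'bc'
  14  s[1:],s[23:]  0  ''
  15  s[23:],s[4:]  1  'c'
  16  s[4:],s[6:]  3  'cac'
  17  s[6:],s[16:]  1  'c'
  18  s[16:],s[11:]  2  'cb'
  19  s[11:],s[2:]  2  'cb'
  20  s[2:],s[22:]  1  'c'
  21  s[22:],s[10:]  2  'cc'
  22  s[10:],s[9:]  2  'cc'
  23  s[9:],s[8:]  3  'ccc'

[0, 2, 1, 1, 2, 2, 3, 0, 3, 2, 1, 2, 1, 2, 0, 1, 3, 1, 2, 2, 1, 2, 2, 3]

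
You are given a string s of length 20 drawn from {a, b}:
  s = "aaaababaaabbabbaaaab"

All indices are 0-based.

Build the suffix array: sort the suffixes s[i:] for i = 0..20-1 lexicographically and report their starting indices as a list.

rank→(start, suffix):
  0 → (15, 'aaaab')
  1 → (0, 'aaaababaaabbabbaaaab')
  2 → (16, 'aaab')
  3 → (1, 'aaababaaabbabbaaaab')
  4 → (7, 'aaabbabbaaaab')
  5 → (17, 'aab')
  6 → (2, 'aababaaabbabbaaaab')
  7 → (8, 'aabbabbaaaab')
  8 → (18, 'ab')
  9 → (5, 'abaaabbabbaaaab')
  10 → (3, 'ababaaabbabbaaaab')
  11 → (12, 'abbaaaab')
  12 → (9, 'abbabbaaaab')
  13 → (19, 'b')
  14 → (14, 'baaaab')
  15 → (6, 'baaabbabbaaaab')
  16 → (4, 'babaaabbabbaaaab')
  17 → (11, 'babbaaaab')
  18 → (13, 'bbaaaab')
  19 → (10, 'bbabbaaaab')

[15, 0, 16, 1, 7, 17, 2, 8, 18, 5, 3, 12, 9, 19, 14, 6, 4, 11, 13, 10]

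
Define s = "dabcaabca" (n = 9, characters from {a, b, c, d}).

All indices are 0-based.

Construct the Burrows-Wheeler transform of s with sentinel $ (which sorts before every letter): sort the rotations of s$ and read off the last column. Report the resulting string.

accadaabb$

rank  rotation    last
    0  $dabcaabca  a
    1  a$dabcaabc  c
    2  aabca$dabc  c
    3  abca$dabca  a
    4  abcaabca$d  d
    5  bca$dabcaa  a
    6  bcaabca$da  a
    7  ca$dabcaab  b
    8  caabca$dab  b
    9  dabcaabca$  $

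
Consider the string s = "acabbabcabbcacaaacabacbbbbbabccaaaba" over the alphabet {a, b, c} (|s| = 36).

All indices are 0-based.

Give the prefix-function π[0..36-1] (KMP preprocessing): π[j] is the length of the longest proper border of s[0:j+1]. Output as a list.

[0, 0, 1, 0, 0, 1, 0, 0, 1, 0, 0, 0, 1, 2, 3, 1, 1, 2, 3, 4, 1, 2, 0, 0, 0, 0, 0, 1, 0, 0, 0, 1, 1, 1, 0, 1]

π[0] = 0
j=1 s[j]='c': π[1]=0 (border '')
j=2 s[j]='a': π[2]=1 (border 'a')
j=3 s[j]='b': k: 1→0; π[3]=0 (border '')
j=4 s[j]='b': π[4]=0 (border '')
j=5 s[j]='a': π[5]=1 (border 'a')
j=6 s[j]='b': k: 1→0; π[6]=0 (border '')
j=7 s[j]='c': π[7]=0 (border '')
j=8 s[j]='a': π[8]=1 (border 'a')
j=9 s[j]='b': k: 1→0; π[9]=0 (border '')
j=10 s[j]='b': π[10]=0 (border '')
j=11 s[j]='c': π[11]=0 (border '')
j=12 s[j]='a': π[12]=1 (border 'a')
j=13 s[j]='c': π[13]=2 (border 'ac')
j=14 s[j]='a': π[14]=3 (border 'aca')
j=15 s[j]='a': k: 3→1→0; π[15]=1 (border 'a')
j=16 s[j]='a': k: 1→0; π[16]=1 (border 'a')
j=17 s[j]='c': π[17]=2 (border 'ac')
j=18 s[j]='a': π[18]=3 (border 'aca')
j=19 s[j]='b': π[19]=4 (border 'acab')
j=20 s[j]='a': k: 4→0; π[20]=1 (border 'a')
j=21 s[j]='c': π[21]=2 (border 'ac')
j=22 s[j]='b': k: 2→0; π[22]=0 (border '')
j=23 s[j]='b': π[23]=0 (border '')
j=24 s[j]='b': π[24]=0 (border '')
j=25 s[j]='b': π[25]=0 (border '')
j=26 s[j]='b': π[26]=0 (border '')
j=27 s[j]='a': π[27]=1 (border 'a')
j=28 s[j]='b': k: 1→0; π[28]=0 (border '')
j=29 s[j]='c': π[29]=0 (border '')
j=30 s[j]='c': π[30]=0 (border '')
j=31 s[j]='a': π[31]=1 (border 'a')
j=32 s[j]='a': k: 1→0; π[32]=1 (border 'a')
j=33 s[j]='a': k: 1→0; π[33]=1 (border 'a')
j=34 s[j]='b': k: 1→0; π[34]=0 (border '')
j=35 s[j]='a': π[35]=1 (border 'a')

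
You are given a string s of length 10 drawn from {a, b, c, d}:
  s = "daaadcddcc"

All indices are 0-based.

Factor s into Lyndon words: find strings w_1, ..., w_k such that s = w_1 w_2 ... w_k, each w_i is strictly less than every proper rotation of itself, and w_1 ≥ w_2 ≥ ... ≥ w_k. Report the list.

emit factor 1: 'd' (i=0, period=1)
emit factor 2: 'aaadcddcc' (i=1, period=9)

["d", "aaadcddcc"]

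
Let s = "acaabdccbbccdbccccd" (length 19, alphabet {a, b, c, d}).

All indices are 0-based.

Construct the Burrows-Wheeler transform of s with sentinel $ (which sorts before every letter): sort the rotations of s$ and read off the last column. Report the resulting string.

dca$cdbaacdbccbccccb

rank  rotation              last
    0  $acaabdccbbccdbccccd  d
    1  aabdccbbccdbccccd$ac  c
    2  abdccbbccdbccccd$aca  a
    3  acaabdccbbccdbccccd$  $
    4  bbccdbccccd$acaabdcc  c
    5  bccccd$acaabdccbbccd  d
    6  bccdbccccd$acaabdccb  b
    7  bdccbbccdbccccd$acaa  a
    8  caabdccbbccdbccccd$a  a
    9  cbbccdbccccd$acaabdc  c
   10  ccbbccdbccccd$acaabd  d
   11  ccccd$acaabdccbbccdb  b
   12  cccd$acaabdccbbccdbc  c
   13  ccd$acaabdccbbccdbcc  c
   14  ccdbccccd$acaabdccbb  b
   15  cd$acaabdccbbccdbccc  c
   16  cdbccccd$acaabdccbbc  c
   17  d$acaabdccbbccdbcccc  c
   18  dbccccd$acaabdccbbcc  c
   19  dccbbccdbccccd$acaab  b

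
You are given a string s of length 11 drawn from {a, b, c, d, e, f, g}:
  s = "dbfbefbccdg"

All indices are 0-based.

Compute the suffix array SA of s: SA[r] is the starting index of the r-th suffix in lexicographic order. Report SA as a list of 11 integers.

[6, 3, 1, 7, 8, 0, 9, 4, 5, 2, 10]

rank→(start, suffix):
  0 → (6, 'bccdg')
  1 → (3, 'befbccdg')
  2 → (1, 'bfbefbccdg')
  3 → (7, 'ccdg')
  4 → (8, 'cdg')
  5 → (0, 'dbfbefbccdg')
  6 → (9, 'dg')
  7 → (4, 'efbccdg')
  8 → (5, 'fbccdg')
  9 → (2, 'fbefbccdg')
  10 → (10, 'g')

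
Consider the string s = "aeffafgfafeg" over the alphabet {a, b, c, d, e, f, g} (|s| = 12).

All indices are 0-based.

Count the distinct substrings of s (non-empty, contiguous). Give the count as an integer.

67

rank | idx | suffix
   0 |   0 | aeffafgfafeg
   1 |   8 | afeg
   2 |   4 | afgfafeg
   3 |   1 | effafgfafeg
   4 |  10 | eg
   5 |   7 | fafeg
   6 |   3 | fafgfafeg
   7 |   9 | feg
   8 |   2 | ffafgfafeg
   9 |   5 | fgfafeg
  10 |  11 | g
  11 |   6 | gfafeg

SA = [0, 8, 4, 1, 10, 7, 3, 9, 2, 5, 11, 6]
[i] adj suffixes → lcp
  [1] 0/8 → 1 ('a')
  [2] 8/4 → 2 ('af')
  [3] 4/1 → 0 ('')
  [4] 1/10 → 1 ('e')
  [5] 10/7 → 0 ('')
  [6] 7/3 → 3 ('faf')
  [7] 3/9 → 1 ('f')
  [8] 9/2 → 1 ('f')
  [9] 2/5 → 1 ('f')
  [10] 5/11 → 0 ('')
  [11] 11/6 → 1 ('g')

n(n+1)/2 = 12·13/2 = 78
Σ LCP = 0 + 1 + 2 + 0 + 1 + 0 + 3 + 1 + 1 + 1 + 0 + 1 = 11
distinct = 78 − 11 = 67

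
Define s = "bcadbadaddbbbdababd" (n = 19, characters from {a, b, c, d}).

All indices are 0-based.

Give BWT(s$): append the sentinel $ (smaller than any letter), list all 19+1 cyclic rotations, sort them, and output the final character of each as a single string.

rank  rotation              last
    0  $bcadbadaddbbbdababd  d
    1  ababd$bcadbadaddbbbd  d
    2  abd$bcadbadaddbbbdab  b
    3  adaddbbbdababd$bcadb  b
    4  adbadaddbbbdababd$bc  c
    5  addbbbdababd$bcadbad  d
    6  babd$bcadbadaddbbbda  a
    7  badaddbbbdababd$bcad  d
    8  bbbdababd$bcadbadadd  d
    9  bbdababd$bcadbadaddb  b
   10  bcadbadaddbbbdababd$  $
   11  bd$bcadbadaddbbbdaba  a
   12  bdababd$bcadbadaddbb  b
   13  cadbadaddbbbdababd$b  b
   14  d$bcadbadaddbbbdabab  b
   15  dababd$bcadbadaddbbb  b
   16  daddbbbdababd$bcadba  a
   17  dbadaddbbbdababd$bca  a
   18  dbbbdababd$bcadbadad  d
   19  ddbbbdababd$bcadbada  a

ddbbcdaddb$abbbbaada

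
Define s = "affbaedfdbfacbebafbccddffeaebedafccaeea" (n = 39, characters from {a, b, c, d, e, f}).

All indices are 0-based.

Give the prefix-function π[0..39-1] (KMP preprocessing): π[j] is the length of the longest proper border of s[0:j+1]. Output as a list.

π[0] = 0
j=1 s[j]='f': π[1]=0 (border '')
j=2 s[j]='f': π[2]=0 (border '')
j=3 s[j]='b': π[3]=0 (border '')
j=4 s[j]='a': π[4]=1 (border 'a')
j=5 s[j]='e': k: 1→0; π[5]=0 (border '')
j=6 s[j]='d': π[6]=0 (border '')
j=7 s[j]='f': π[7]=0 (border '')
j=8 s[j]='d': π[8]=0 (border '')
j=9 s[j]='b': π[9]=0 (border '')
j=10 s[j]='f': π[10]=0 (border '')
j=11 s[j]='a': π[11]=1 (border 'a')
j=12 s[j]='c': k: 1→0; π[12]=0 (border '')
j=13 s[j]='b': π[13]=0 (border '')
j=14 s[j]='e': π[14]=0 (border '')
j=15 s[j]='b': π[15]=0 (border '')
j=16 s[j]='a': π[16]=1 (border 'a')
j=17 s[j]='f': π[17]=2 (border 'af')
j=18 s[j]='b': k: 2→0; π[18]=0 (border '')
j=19 s[j]='c': π[19]=0 (border '')
j=20 s[j]='c': π[20]=0 (border '')
j=21 s[j]='d': π[21]=0 (border '')
j=22 s[j]='d': π[22]=0 (border '')
j=23 s[j]='f': π[23]=0 (border '')
j=24 s[j]='f': π[24]=0 (border '')
j=25 s[j]='e': π[25]=0 (border '')
j=26 s[j]='a': π[26]=1 (border 'a')
j=27 s[j]='e': k: 1→0; π[27]=0 (border '')
j=28 s[j]='b': π[28]=0 (border '')
j=29 s[j]='e': π[29]=0 (border '')
j=30 s[j]='d': π[30]=0 (border '')
j=31 s[j]='a': π[31]=1 (border 'a')
j=32 s[j]='f': π[32]=2 (border 'af')
j=33 s[j]='c': k: 2→0; π[33]=0 (border '')
j=34 s[j]='c': π[34]=0 (border '')
j=35 s[j]='a': π[35]=1 (border 'a')
j=36 s[j]='e': k: 1→0; π[36]=0 (border '')
j=37 s[j]='e': π[37]=0 (border '')
j=38 s[j]='a': π[38]=1 (border 'a')

[0, 0, 0, 0, 1, 0, 0, 0, 0, 0, 0, 1, 0, 0, 0, 0, 1, 2, 0, 0, 0, 0, 0, 0, 0, 0, 1, 0, 0, 0, 0, 1, 2, 0, 0, 1, 0, 0, 1]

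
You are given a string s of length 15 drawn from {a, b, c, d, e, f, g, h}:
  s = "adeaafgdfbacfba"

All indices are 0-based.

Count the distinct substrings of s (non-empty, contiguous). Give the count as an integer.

rank | idx | suffix
   0 |  14 | a
   1 |   3 | aafgdfbacfba
   2 |  10 | acfba
   3 |   0 | adeaafgdfbacfba
   4 |   4 | afgdfbacfba
   5 |  13 | ba
   6 |   9 | bacfba
   7 |  11 | cfba
   8 |   1 | deaafgdfbacfba
   9 |   7 | dfbacfba
  10 |   2 | eaafgdfbacfba
  11 |  12 | fba
  12 |   8 | fbacfba
  13 |   5 | fgdfbacfba
  14 |   6 | gdfbacfba

SA = [14, 3, 10, 0, 4, 13, 9, 11, 1, 7, 2, 12, 8, 5, 6]
[i] adj suffixes → lcp
  [1] 14/3 → 1 ('a')
  [2] 3/10 → 1 ('a')
  [3] 10/0 → 1 ('a')
  [4] 0/4 → 1 ('a')
  [5] 4/13 → 0 ('')
  [6] 13/9 → 2 ('ba')
  [7] 9/11 → 0 ('')
  [8] 11/1 → 0 ('')
  [9] 1/7 → 1 ('d')
  [10] 7/2 → 0 ('')
  [11] 2/12 → 0 ('')
  [12] 12/8 → 3 ('fba')
  [13] 8/5 → 1 ('f')
  [14] 5/6 → 0 ('')

n(n+1)/2 = 15·16/2 = 120
Σ LCP = 0 + 1 + 1 + 1 + 1 + 0 + 2 + 0 + 0 + 1 + 0 + 0 + 3 + 1 + 0 = 11
distinct = 120 − 11 = 109

109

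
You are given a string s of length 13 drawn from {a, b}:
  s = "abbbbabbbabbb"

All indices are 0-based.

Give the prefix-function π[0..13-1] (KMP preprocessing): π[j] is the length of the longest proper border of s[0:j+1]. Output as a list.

[0, 0, 0, 0, 0, 1, 2, 3, 4, 1, 2, 3, 4]

π[0] = 0
j=1 s[j]='b': π[1]=0 (border '')
j=2 s[j]='b': π[2]=0 (border '')
j=3 s[j]='b': π[3]=0 (border '')
j=4 s[j]='b': π[4]=0 (border '')
j=5 s[j]='a': π[5]=1 (border 'a')
j=6 s[j]='b': π[6]=2 (border 'ab')
j=7 s[j]='b': π[7]=3 (border 'abb')
j=8 s[j]='b': π[8]=4 (border 'abbb')
j=9 s[j]='a': k: 4→0; π[9]=1 (border 'a')
j=10 s[j]='b': π[10]=2 (border 'ab')
j=11 s[j]='b': π[11]=3 (border 'abb')
j=12 s[j]='b': π[12]=4 (border 'abbb')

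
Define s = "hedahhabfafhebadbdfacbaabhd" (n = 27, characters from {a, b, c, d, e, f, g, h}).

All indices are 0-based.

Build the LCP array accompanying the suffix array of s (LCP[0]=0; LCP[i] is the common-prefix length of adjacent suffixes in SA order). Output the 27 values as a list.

[0, 1, 2, 1, 1, 1, 1, 0, 2, 1, 1, 1, 0, 0, 1, 1, 1, 0, 1, 0, 2, 1, 0, 1, 1, 2, 1]

rank→(start, suffix):
  0 → (22, 'aabhd')
  1 → (6, 'abfafhebadbdfacbaabhd')
  2 → (23, 'abhd')
  3 → (19, 'acbaabhd')
  4 → (14, 'adbdfacbaabhd')
  5 → (9, 'afhebadbdfacbaabhd')
  6 → (3, 'ahhabfafhebadbdfacbaabhd')
  7 → (21, 'baabhd')
  8 → (13, 'badbdfacbaabhd')
  9 → (16, 'bdfacbaabhd')
  10 → (7, 'bfafhebadbdfacbaabhd')
  11 → (24, 'bhd')
  12 → (20, 'cbaabhd')
  13 → (26, 'd')
  14 → (2, 'dahhabfafhebadbdfacbaabhd')
  15 → (15, 'dbdfacbaabhd')
  16 → (17, 'dfacbaabhd')
  17 → (12, 'ebadbdfacbaabhd')
  18 → (1, 'edahhabfafhebadbdfacbaabhd')
  19 → (18, 'facbaabhd')
  20 → (8, 'fafhebadbdfacbaabhd')
  21 → (10, 'fhebadbdfacbaabhd')
  22 → (5, 'habfafhebadbdfacbaabhd')
  23 → (25, 'hd')
  24 → (11, 'hebadbdfacbaabhd')
  25 → (0, 'hedahhabfafhebadbdfacbaabhd')
  26 → (4, 'hhabfafhebadbdfacbaabhd')

SA = [22, 6, 23, 19, 14, 9, 3, 21, 13, 16, 7, 24, 20, 26, 2, 15, 17, 12, 1, 18, 8, 10, 5, 25, 11, 0, 4]
i: (SA[i-1],SA[i]) lcp shared
  1: (22,6) 1 'a'
  2: (6,23) 2 'ab'
  3: (23,19) 1 'a'
  4: (19,14) 1 'a'
  5: (14,9) 1 'a'
  6: (9,3) 1 'a'
  7: (3,21) 0 ''
  8: (21,13) 2 'ba'
  9: (13,16) 1 'b'
  10: (16,7) 1 'b'
  11: (7,24) 1 'b'
  12: (24,20) 0 ''
  13: (20,26) 0 ''
  14: (26,2) 1 'd'
  15: (2,15) 1 'd'
  16: (15,17) 1 'd'
  17: (17,12) 0 ''
  18: (12,1) 1 'e'
  19: (1,18) 0 ''
  20: (18,8) 2 'fa'
  21: (8,10) 1 'f'
  22: (10,5) 0 ''
  23: (5,25) 1 'h'
  24: (25,11) 1 'h'
  25: (11,0) 2 'he'
  26: (0,4) 1 'h'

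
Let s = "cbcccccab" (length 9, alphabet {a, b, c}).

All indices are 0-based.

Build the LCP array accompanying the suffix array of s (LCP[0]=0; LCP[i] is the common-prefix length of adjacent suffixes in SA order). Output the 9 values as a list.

rank→(start, suffix):
  0 → (7, 'ab')
  1 → (8, 'b')
  2 → (1, 'bcccccab')
  3 → (6, 'cab')
  4 → (0, 'cbcccccab')
  5 → (5, 'ccab')
  6 → (4, 'cccab')
  7 → (3, 'ccccab')
  8 → (2, 'cccccab')

SA = [7, 8, 1, 6, 0, 5, 4, 3, 2]
i: (SA[i-1],SA[i]) lcp shared
  1: (7,8) 0 ''
  2: (8,1) 1 'b'
  3: (1,6) 0 ''
  4: (6,0) 1 'c'
  5: (0,5) 1 'c'
  6: (5,4) 2 'cc'
  7: (4,3) 3 'ccc'
  8: (3,2) 4 'cccc'

[0, 0, 1, 0, 1, 1, 2, 3, 4]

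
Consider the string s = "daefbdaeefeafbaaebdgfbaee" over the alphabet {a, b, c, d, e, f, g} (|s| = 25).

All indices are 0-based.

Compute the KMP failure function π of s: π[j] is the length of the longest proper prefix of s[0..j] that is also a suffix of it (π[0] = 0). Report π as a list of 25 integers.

[0, 0, 0, 0, 0, 1, 2, 3, 0, 0, 0, 0, 0, 0, 0, 0, 0, 0, 1, 0, 0, 0, 0, 0, 0]

π[0] = 0
j=1 s[j]='a': π[1]=0 (border '')
j=2 s[j]='e': π[2]=0 (border '')
j=3 s[j]='f': π[3]=0 (border '')
j=4 s[j]='b': π[4]=0 (border '')
j=5 s[j]='d': π[5]=1 (border 'd')
j=6 s[j]='a': π[6]=2 (border 'da')
j=7 s[j]='e': π[7]=3 (border 'dae')
j=8 s[j]='e': k: 3→0; π[8]=0 (border '')
j=9 s[j]='f': π[9]=0 (border '')
j=10 s[j]='e': π[10]=0 (border '')
j=11 s[j]='a': π[11]=0 (border '')
j=12 s[j]='f': π[12]=0 (border '')
j=13 s[j]='b': π[13]=0 (border '')
j=14 s[j]='a': π[14]=0 (border '')
j=15 s[j]='a': π[15]=0 (border '')
j=16 s[j]='e': π[16]=0 (border '')
j=17 s[j]='b': π[17]=0 (border '')
j=18 s[j]='d': π[18]=1 (border 'd')
j=19 s[j]='g': k: 1→0; π[19]=0 (border '')
j=20 s[j]='f': π[20]=0 (border '')
j=21 s[j]='b': π[21]=0 (border '')
j=22 s[j]='a': π[22]=0 (border '')
j=23 s[j]='e': π[23]=0 (border '')
j=24 s[j]='e': π[24]=0 (border '')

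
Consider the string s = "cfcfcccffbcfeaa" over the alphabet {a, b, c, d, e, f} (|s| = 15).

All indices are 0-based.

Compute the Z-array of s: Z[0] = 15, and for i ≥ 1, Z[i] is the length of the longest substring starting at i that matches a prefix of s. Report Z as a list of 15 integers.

[15, 0, 3, 0, 1, 1, 2, 0, 0, 0, 2, 0, 0, 0, 0]

Z[0]=15
i=1: i≥r, start 0; Z[1]=0
i=2: i≥r, start 0; Z[2]=3 grow→box=[2,5)
i=3: min(r-i=2, Z[1]=0)=0; Z[3]=0
i=4: min(r-i=1, Z[2]=3)=1; Z[4]=1
i=5: i≥r, start 0; Z[5]=1 grow→box=[5,6)
i=6: i≥r, start 0; Z[6]=2 grow→box=[6,8)
i=7: min(r-i=1, Z[1]=0)=0; Z[7]=0
i=8: i≥r, start 0; Z[8]=0
i=9: i≥r, start 0; Z[9]=0
i=10: i≥r, start 0; Z[10]=2 grow→box=[10,12)
i=11: min(r-i=1, Z[1]=0)=0; Z[11]=0
i=12: i≥r, start 0; Z[12]=0
i=13: i≥r, start 0; Z[13]=0
i=14: i≥r, start 0; Z[14]=0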